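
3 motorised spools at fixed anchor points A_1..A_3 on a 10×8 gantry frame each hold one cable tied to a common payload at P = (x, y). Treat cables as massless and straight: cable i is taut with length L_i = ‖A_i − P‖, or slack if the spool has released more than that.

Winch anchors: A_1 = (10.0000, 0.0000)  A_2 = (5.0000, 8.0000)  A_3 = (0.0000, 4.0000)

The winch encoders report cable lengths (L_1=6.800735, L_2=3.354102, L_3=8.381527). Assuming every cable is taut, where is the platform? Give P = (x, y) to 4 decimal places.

each cable: (A_i−P)·(A_i−P) = L_i²; let c_i = ‖A_i‖²−L_i²
c_1 = 100.0000+0.0000−46.2500 = 53.7500
row 1: 10.0000x − 16.0000y = -24.0000  (c_2=77.7500)
row 2: 20.0000x − 8.0000y = 108.0000  (c_3=-54.2500)
Cramer on rows 1–2 → x = 8.0000, y = 6.5000

(8.0000, 6.5000)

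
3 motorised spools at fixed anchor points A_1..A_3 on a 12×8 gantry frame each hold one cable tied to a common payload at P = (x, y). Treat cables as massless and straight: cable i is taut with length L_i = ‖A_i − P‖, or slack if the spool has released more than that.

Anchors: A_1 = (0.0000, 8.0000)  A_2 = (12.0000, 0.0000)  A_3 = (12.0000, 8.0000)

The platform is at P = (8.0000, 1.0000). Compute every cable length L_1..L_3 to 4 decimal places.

(10.6301, 4.1231, 8.0623)

cable 1: Δx=-8.0000, Δy=7.0000; L_1 = √(Δx²+Δy²) = 10.6301
cable 2: Δx=4.0000, Δy=-1.0000; L_2 = √(Δx²+Δy²) = 4.1231
cable 3: Δx=4.0000, Δy=7.0000; L_3 = √(Δx²+Δy²) = 8.0623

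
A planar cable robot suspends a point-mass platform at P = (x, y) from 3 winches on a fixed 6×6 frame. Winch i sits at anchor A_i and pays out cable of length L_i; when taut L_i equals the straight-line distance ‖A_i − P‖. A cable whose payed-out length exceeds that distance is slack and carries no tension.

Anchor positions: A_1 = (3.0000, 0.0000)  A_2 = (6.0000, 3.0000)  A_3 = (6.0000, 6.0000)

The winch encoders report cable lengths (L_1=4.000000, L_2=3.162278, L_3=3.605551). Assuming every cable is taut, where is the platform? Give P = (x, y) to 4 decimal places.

each cable: (A_i−P)·(A_i−P) = L_i²; let c_i = ‖A_i‖²−L_i²
c_1 = 9.0000+0.0000−16.0000 = -7.0000
row 1: -6.0000x − 6.0000y = -42.0000  (c_2=35.0000)
row 2: -6.0000x − 12.0000y = -66.0000  (c_3=59.0000)
Cramer on rows 1–2 → x = 3.0000, y = 4.0000

(3.0000, 4.0000)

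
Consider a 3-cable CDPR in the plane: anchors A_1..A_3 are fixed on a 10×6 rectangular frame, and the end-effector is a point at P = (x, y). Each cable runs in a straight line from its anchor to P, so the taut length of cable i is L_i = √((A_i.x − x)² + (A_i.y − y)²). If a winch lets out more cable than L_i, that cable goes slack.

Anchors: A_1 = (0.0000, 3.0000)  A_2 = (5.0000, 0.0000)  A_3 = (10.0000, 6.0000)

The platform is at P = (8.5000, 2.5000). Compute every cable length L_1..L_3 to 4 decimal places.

(8.5147, 4.3012, 3.8079)

cable 1: Δx=-8.5000, Δy=0.5000; L_1 = √(Δx²+Δy²) = 8.5147
cable 2: Δx=-3.5000, Δy=-2.5000; L_2 = √(Δx²+Δy²) = 4.3012
cable 3: Δx=1.5000, Δy=3.5000; L_3 = √(Δx²+Δy²) = 3.8079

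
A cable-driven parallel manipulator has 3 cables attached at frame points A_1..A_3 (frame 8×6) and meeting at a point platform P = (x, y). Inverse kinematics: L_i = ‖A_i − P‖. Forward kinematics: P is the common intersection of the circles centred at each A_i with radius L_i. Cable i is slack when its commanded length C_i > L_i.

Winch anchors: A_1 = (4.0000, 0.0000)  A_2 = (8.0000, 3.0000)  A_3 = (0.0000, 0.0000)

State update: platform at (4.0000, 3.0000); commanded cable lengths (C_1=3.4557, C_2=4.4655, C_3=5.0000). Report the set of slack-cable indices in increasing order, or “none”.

cable 1: √((0.0000)²+(-3.0000)²)=3.0000, C_1=3.4557: slack
cable 2: √((4.0000)²+(0.0000)²)=4.0000, C_2=4.4655: slack
cable 3: √((-4.0000)²+(-3.0000)²)=5.0000, C_3=5.0000: taut

1, 2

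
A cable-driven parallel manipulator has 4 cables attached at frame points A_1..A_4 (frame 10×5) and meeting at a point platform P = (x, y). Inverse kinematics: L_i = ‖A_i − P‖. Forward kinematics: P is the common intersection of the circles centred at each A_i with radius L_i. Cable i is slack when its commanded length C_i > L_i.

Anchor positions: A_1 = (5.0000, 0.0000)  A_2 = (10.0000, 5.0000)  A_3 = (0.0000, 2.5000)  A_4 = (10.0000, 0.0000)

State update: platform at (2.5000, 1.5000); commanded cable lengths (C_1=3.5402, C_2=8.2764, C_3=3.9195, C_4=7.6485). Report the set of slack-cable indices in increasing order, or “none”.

i=1: geometric 2.9155 vs commanded 3.5402 ⇒ slack
i=2: geometric 8.2765 vs commanded 8.2764 ⇒ taut
i=3: geometric 2.6926 vs commanded 3.9195 ⇒ slack
i=4: geometric 7.6485 vs commanded 7.6485 ⇒ taut

1, 3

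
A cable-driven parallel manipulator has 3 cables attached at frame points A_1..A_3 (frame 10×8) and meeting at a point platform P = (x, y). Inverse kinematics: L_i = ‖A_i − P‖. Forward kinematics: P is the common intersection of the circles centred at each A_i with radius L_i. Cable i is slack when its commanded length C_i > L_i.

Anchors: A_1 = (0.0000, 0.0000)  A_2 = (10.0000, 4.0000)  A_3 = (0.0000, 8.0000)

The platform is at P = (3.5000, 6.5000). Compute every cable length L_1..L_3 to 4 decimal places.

(7.3824, 6.9642, 3.8079)

L_1 = √((0.0000−3.5000)² + (0.0000−6.5000)²) = 7.3824
L_2 = √((10.0000−3.5000)² + (4.0000−6.5000)²) = 6.9642
L_3 = √((0.0000−3.5000)² + (8.0000−6.5000)²) = 3.8079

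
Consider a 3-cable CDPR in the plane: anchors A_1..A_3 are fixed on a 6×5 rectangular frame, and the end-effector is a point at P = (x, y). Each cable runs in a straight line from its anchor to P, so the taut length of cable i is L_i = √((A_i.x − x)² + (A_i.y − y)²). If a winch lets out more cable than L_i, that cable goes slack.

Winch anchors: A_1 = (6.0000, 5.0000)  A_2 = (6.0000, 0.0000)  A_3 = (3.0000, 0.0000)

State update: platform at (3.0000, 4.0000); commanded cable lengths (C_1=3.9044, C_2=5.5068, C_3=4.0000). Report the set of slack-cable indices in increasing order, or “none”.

1, 2

cable 1: √((3.0000)²+(1.0000)²)=3.1623, C_1=3.9044: slack
cable 2: √((3.0000)²+(-4.0000)²)=5.0000, C_2=5.5068: slack
cable 3: √((0.0000)²+(-4.0000)²)=4.0000, C_3=4.0000: taut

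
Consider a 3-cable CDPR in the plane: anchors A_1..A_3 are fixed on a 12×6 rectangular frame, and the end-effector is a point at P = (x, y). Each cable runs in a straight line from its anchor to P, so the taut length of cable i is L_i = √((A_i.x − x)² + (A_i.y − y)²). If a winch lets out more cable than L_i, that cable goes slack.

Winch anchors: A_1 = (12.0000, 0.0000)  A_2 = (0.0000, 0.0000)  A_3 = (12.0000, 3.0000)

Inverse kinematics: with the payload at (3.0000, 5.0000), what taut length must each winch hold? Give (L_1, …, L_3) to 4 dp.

cable 1: Δx=9.0000, Δy=-5.0000; L_1 = √(Δx²+Δy²) = 10.2956
cable 2: Δx=-3.0000, Δy=-5.0000; L_2 = √(Δx²+Δy²) = 5.8310
cable 3: Δx=9.0000, Δy=-2.0000; L_3 = √(Δx²+Δy²) = 9.2195

(10.2956, 5.8310, 9.2195)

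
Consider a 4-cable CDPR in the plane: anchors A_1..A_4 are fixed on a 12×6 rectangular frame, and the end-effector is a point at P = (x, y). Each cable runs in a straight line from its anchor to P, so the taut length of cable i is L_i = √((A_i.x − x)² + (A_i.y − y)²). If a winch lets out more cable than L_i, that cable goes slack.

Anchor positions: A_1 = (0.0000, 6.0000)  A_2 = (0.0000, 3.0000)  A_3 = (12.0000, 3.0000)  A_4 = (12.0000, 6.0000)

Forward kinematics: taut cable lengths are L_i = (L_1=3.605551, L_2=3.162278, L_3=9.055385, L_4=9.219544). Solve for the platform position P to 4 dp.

each cable: (A_i−P)·(A_i−P) = L_i²; let k_i = ‖A_i‖²−L_i²
k_1 = 0.0000+36.0000−13.0000 = 23.0000
row 1: 0.0000x + 6.0000y = 24.0000  (k_2=-1.0000)
row 2: -24.0000x + 6.0000y = -48.0000  (k_3=71.0000)
row 3: -24.0000x + 0.0000y = -72.0000  (k_4=95.0000)
Cramer on rows 1–2 → x = 3.0000, y = 4.0000
check cable 4: ‖A_4−P‖² = 85.0000 ≈ L_4² = 85.0000 ✓

(3.0000, 4.0000)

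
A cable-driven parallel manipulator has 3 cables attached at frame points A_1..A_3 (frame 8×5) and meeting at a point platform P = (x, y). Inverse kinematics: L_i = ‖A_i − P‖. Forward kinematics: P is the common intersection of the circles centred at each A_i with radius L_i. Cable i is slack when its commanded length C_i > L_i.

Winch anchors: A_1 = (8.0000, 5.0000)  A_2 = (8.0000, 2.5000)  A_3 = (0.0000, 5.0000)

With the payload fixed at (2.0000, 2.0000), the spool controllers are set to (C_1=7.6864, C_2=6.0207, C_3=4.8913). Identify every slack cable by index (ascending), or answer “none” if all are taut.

1, 3

cable 1: √((6.0000)²+(3.0000)²)=6.7082, C_1=7.6864: slack
cable 2: √((6.0000)²+(0.5000)²)=6.0208, C_2=6.0207: taut
cable 3: √((-2.0000)²+(3.0000)²)=3.6056, C_3=4.8913: slack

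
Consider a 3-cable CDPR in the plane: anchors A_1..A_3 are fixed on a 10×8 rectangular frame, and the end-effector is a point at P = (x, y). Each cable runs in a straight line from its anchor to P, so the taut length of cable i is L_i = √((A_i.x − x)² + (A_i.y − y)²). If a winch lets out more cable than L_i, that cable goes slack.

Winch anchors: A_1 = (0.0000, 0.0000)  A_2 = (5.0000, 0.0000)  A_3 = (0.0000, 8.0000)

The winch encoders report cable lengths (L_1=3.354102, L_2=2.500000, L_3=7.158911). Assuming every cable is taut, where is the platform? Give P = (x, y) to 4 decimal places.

circle eqns → linear via eq_j − eq_1; set k_j = A_j·A_j − L_j²
k_1 = 0.0000+0.0000−11.2500 = -11.2500
-10.0000·x + 0.0000·y = k_1−k_2 = -30.0000
0.0000·x − 16.0000·y = k_1−k_3 = -24.0000
solve first two rows → x=3.0000, y=1.5000

(3.0000, 1.5000)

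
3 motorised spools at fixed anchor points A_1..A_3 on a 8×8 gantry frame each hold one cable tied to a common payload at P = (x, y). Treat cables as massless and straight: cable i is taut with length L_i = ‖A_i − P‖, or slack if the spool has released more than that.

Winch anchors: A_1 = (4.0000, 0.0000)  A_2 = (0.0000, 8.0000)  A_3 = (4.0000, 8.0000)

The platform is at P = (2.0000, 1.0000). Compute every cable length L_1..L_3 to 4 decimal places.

L_1: Δ = A_1−P = (2.0000, -1.0000) → ‖Δ‖ = √5.0000 = 2.2361
L_2: Δ = A_2−P = (-2.0000, 7.0000) → ‖Δ‖ = √53.0000 = 7.2801
L_3: Δ = A_3−P = (2.0000, 7.0000) → ‖Δ‖ = √53.0000 = 7.2801

(2.2361, 7.2801, 7.2801)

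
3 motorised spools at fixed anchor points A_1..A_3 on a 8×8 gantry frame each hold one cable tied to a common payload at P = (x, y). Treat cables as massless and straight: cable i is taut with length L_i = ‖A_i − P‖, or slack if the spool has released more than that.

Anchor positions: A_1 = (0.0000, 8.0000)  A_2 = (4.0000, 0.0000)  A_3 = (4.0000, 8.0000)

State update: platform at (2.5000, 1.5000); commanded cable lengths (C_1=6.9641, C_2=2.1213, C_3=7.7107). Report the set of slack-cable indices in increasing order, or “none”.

3

cable 1: √((-2.5000)²+(6.5000)²)=6.9642, C_1=6.9641: taut
cable 2: √((1.5000)²+(-1.5000)²)=2.1213, C_2=2.1213: taut
cable 3: √((1.5000)²+(6.5000)²)=6.6708, C_3=7.7107: slack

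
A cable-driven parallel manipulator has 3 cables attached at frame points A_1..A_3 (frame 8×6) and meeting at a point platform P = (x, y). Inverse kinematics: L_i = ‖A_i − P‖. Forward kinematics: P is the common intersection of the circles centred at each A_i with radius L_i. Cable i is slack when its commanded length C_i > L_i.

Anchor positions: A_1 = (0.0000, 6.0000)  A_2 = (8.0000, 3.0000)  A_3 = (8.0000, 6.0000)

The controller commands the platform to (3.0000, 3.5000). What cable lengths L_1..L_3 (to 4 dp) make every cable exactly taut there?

(3.9051, 5.0249, 5.5902)

cable 1: Δx=-3.0000, Δy=2.5000; L_1 = √(Δx²+Δy²) = 3.9051
cable 2: Δx=5.0000, Δy=-0.5000; L_2 = √(Δx²+Δy²) = 5.0249
cable 3: Δx=5.0000, Δy=2.5000; L_3 = √(Δx²+Δy²) = 5.5902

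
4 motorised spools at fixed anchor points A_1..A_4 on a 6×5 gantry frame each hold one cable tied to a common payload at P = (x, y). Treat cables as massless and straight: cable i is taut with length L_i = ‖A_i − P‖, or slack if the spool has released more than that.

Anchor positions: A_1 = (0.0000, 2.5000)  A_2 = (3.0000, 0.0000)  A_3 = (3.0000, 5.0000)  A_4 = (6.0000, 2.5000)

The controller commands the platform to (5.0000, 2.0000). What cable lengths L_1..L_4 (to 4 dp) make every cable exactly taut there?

L_1: Δ = A_1−P = (-5.0000, 0.5000) → ‖Δ‖ = √25.2500 = 5.0249
L_2: Δ = A_2−P = (-2.0000, -2.0000) → ‖Δ‖ = √8.0000 = 2.8284
L_3: Δ = A_3−P = (-2.0000, 3.0000) → ‖Δ‖ = √13.0000 = 3.6056
L_4: Δ = A_4−P = (1.0000, 0.5000) → ‖Δ‖ = √1.2500 = 1.1180

(5.0249, 2.8284, 3.6056, 1.1180)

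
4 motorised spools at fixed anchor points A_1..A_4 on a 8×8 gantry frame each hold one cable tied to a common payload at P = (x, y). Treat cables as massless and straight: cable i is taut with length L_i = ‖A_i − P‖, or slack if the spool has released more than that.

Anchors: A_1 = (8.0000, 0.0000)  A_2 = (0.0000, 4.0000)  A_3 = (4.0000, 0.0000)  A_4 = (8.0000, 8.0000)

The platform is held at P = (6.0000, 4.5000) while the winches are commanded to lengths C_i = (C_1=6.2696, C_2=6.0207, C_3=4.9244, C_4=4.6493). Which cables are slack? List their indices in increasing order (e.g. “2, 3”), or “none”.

cable 1: L_1 = ‖A_1−P‖ = 4.9244;  C_1 = 6.2696 → slack
cable 2: L_2 = ‖A_2−P‖ = 6.0208;  C_2 = 6.0207 → taut
cable 3: L_3 = ‖A_3−P‖ = 4.9244;  C_3 = 4.9244 → taut
cable 4: L_4 = ‖A_4−P‖ = 4.0311;  C_4 = 4.6493 → slack

1, 4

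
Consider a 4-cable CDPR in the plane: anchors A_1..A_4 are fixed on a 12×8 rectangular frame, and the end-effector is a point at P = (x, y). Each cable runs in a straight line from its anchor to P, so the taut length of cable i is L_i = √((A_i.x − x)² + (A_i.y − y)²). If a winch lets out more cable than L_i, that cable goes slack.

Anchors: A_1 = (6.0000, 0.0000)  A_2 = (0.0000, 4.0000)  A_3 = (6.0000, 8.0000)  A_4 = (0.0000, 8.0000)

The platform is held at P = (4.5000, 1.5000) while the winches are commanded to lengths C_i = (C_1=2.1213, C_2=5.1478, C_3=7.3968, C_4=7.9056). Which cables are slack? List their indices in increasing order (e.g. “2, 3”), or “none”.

3

i=1: geometric 2.1213 vs commanded 2.1213 ⇒ taut
i=2: geometric 5.1478 vs commanded 5.1478 ⇒ taut
i=3: geometric 6.6708 vs commanded 7.3968 ⇒ slack
i=4: geometric 7.9057 vs commanded 7.9056 ⇒ taut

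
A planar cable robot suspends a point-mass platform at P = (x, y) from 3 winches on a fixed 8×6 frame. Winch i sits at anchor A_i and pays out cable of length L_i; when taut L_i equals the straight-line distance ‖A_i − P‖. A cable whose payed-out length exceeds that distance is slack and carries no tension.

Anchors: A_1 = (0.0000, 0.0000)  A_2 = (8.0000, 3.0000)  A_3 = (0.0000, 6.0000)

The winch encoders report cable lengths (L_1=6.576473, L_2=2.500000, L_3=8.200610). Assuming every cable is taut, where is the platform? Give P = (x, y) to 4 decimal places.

(6.5000, 1.0000)

each cable: (A_i−P)·(A_i−P) = L_i²; let c_i = ‖A_i‖²−L_i²
c_1 = 0.0000+0.0000−43.2500 = -43.2500
row 1: -16.0000x − 6.0000y = -110.0000  (c_2=66.7500)
row 2: 0.0000x − 12.0000y = -12.0000  (c_3=-31.2500)
Cramer on rows 1–2 → x = 6.5000, y = 1.0000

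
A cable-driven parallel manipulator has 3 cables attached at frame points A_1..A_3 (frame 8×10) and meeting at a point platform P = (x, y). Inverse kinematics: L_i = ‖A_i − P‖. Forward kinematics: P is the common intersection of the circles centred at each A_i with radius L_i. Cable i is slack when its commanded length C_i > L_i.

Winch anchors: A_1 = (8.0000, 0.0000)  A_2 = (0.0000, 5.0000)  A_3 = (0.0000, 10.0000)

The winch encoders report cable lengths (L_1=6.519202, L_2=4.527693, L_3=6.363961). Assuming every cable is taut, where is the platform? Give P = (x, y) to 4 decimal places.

circle eqns → linear via eq_j − eq_1; set q_j = A_j·A_j − L_j²
q_1 = 64.0000+0.0000−42.5000 = 21.5000
16.0000·x − 10.0000·y = q_1−q_2 = 17.0000
16.0000·x − 20.0000·y = q_1−q_3 = -38.0000
solve first two rows → x=4.5000, y=5.5000

(4.5000, 5.5000)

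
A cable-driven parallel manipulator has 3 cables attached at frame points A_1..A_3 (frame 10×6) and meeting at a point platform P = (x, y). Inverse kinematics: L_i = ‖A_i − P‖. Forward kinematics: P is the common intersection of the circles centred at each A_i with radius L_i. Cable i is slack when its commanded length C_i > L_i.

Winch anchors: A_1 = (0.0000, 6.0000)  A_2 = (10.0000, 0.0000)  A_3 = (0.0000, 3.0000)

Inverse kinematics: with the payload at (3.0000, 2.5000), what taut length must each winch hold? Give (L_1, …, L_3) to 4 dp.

(4.6098, 7.4330, 3.0414)

L_1 = √((0.0000−3.0000)² + (6.0000−2.5000)²) = 4.6098
L_2 = √((10.0000−3.0000)² + (0.0000−2.5000)²) = 7.4330
L_3 = √((0.0000−3.0000)² + (3.0000−2.5000)²) = 3.0414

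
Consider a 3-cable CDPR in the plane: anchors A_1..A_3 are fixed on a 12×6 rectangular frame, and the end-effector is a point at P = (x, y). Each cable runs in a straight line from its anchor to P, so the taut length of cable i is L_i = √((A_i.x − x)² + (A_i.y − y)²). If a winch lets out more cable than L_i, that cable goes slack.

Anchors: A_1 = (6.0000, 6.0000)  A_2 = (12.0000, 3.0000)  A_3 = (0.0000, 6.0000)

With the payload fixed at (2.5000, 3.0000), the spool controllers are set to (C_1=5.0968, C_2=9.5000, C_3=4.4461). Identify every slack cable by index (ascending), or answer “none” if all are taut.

1, 3

cable 1: L_1 = ‖A_1−P‖ = 4.6098;  C_1 = 5.0968 → slack
cable 2: L_2 = ‖A_2−P‖ = 9.5000;  C_2 = 9.5000 → taut
cable 3: L_3 = ‖A_3−P‖ = 3.9051;  C_3 = 4.4461 → slack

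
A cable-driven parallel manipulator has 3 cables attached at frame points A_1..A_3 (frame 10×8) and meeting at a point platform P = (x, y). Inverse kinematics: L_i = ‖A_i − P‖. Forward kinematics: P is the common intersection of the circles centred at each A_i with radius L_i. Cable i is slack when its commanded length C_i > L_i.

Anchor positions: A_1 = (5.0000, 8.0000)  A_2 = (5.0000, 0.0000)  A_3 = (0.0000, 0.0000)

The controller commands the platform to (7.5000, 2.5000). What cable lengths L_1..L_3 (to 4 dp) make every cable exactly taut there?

cable 1: Δx=-2.5000, Δy=5.5000; L_1 = √(Δx²+Δy²) = 6.0415
cable 2: Δx=-2.5000, Δy=-2.5000; L_2 = √(Δx²+Δy²) = 3.5355
cable 3: Δx=-7.5000, Δy=-2.5000; L_3 = √(Δx²+Δy²) = 7.9057

(6.0415, 3.5355, 7.9057)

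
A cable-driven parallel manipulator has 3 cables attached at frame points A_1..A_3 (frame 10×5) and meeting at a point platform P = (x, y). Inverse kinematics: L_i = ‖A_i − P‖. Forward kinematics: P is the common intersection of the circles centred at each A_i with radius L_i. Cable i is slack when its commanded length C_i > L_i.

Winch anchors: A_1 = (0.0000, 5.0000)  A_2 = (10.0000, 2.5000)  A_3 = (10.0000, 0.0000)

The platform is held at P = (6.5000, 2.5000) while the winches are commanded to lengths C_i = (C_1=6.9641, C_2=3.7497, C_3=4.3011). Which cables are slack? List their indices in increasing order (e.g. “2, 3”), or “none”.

2

cable 1: L_1 = ‖A_1−P‖ = 6.9642;  C_1 = 6.9641 → taut
cable 2: L_2 = ‖A_2−P‖ = 3.5000;  C_2 = 3.7497 → slack
cable 3: L_3 = ‖A_3−P‖ = 4.3012;  C_3 = 4.3011 → taut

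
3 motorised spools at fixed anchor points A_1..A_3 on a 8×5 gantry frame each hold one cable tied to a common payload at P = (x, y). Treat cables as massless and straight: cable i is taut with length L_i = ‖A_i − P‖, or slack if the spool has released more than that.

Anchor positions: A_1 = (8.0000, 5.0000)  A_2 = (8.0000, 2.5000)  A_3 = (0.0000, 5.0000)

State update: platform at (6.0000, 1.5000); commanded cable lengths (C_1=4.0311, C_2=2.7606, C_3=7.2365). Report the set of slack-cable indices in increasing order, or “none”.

i=1: geometric 4.0311 vs commanded 4.0311 ⇒ taut
i=2: geometric 2.2361 vs commanded 2.7606 ⇒ slack
i=3: geometric 6.9462 vs commanded 7.2365 ⇒ slack

2, 3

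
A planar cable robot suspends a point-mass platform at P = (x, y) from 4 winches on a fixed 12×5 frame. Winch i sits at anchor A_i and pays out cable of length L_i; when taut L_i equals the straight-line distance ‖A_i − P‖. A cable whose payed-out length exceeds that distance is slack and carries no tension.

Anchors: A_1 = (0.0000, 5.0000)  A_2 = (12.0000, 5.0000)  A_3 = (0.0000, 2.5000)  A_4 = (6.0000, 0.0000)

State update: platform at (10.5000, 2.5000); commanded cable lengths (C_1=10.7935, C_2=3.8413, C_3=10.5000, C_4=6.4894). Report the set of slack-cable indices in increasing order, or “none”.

cable 1: L_1 = ‖A_1−P‖ = 10.7935;  C_1 = 10.7935 → taut
cable 2: L_2 = ‖A_2−P‖ = 2.9155;  C_2 = 3.8413 → slack
cable 3: L_3 = ‖A_3−P‖ = 10.5000;  C_3 = 10.5000 → taut
cable 4: L_4 = ‖A_4−P‖ = 5.1478;  C_4 = 6.4894 → slack

2, 4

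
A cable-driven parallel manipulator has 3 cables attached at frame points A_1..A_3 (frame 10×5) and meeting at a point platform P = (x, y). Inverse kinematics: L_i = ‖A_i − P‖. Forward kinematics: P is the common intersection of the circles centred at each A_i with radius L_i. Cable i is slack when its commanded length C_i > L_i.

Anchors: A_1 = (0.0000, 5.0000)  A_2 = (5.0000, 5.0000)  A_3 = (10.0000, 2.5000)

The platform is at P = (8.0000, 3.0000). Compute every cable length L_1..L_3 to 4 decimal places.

cable 1: Δx=-8.0000, Δy=2.0000; L_1 = √(Δx²+Δy²) = 8.2462
cable 2: Δx=-3.0000, Δy=2.0000; L_2 = √(Δx²+Δy²) = 3.6056
cable 3: Δx=2.0000, Δy=-0.5000; L_3 = √(Δx²+Δy²) = 2.0616

(8.2462, 3.6056, 2.0616)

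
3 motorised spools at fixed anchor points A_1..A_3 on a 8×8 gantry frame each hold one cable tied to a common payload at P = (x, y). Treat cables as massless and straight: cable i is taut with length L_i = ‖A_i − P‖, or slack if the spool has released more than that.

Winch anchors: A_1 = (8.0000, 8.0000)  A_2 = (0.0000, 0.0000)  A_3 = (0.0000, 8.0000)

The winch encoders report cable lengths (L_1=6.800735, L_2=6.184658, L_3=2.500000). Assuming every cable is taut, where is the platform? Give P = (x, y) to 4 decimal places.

(1.5000, 6.0000)

each cable: (A_i−P)·(A_i−P) = L_i²; let q_i = ‖A_i‖²−L_i²
q_1 = 64.0000+64.0000−46.2500 = 81.7500
row 1: 16.0000x + 16.0000y = 120.0000  (q_2=-38.2500)
row 2: 16.0000x + 0.0000y = 24.0000  (q_3=57.7500)
Cramer on rows 1–2 → x = 1.5000, y = 6.0000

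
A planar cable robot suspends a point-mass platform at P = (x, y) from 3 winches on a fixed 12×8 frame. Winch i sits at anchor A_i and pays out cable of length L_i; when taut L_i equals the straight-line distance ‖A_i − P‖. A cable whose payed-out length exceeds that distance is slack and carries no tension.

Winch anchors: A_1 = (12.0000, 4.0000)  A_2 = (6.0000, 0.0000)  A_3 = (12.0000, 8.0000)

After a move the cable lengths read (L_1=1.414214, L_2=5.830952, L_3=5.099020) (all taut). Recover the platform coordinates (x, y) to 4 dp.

circle eqns → linear via eq_j − eq_1; set c_j = A_j·A_j − L_j²
c_1 = 144.0000+16.0000−2.0000 = 158.0000
12.0000·x + 8.0000·y = c_1−c_2 = 156.0000
0.0000·x − 8.0000·y = c_1−c_3 = -24.0000
solve first two rows → x=11.0000, y=3.0000

(11.0000, 3.0000)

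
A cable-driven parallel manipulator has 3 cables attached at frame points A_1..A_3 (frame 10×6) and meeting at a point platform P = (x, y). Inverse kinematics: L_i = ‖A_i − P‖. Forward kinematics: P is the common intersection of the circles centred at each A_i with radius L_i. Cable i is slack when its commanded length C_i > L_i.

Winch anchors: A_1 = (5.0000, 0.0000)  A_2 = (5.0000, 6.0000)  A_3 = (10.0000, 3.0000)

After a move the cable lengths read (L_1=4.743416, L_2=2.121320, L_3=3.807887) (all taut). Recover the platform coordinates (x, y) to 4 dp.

circle eqns → linear via eq_j − eq_1; set k_j = A_j·A_j − L_j²
k_1 = 25.0000+0.0000−22.5000 = 2.5000
0.0000·x − 12.0000·y = k_1−k_2 = -54.0000
-10.0000·x − 6.0000·y = k_1−k_3 = -92.0000
solve first two rows → x=6.5000, y=4.5000

(6.5000, 4.5000)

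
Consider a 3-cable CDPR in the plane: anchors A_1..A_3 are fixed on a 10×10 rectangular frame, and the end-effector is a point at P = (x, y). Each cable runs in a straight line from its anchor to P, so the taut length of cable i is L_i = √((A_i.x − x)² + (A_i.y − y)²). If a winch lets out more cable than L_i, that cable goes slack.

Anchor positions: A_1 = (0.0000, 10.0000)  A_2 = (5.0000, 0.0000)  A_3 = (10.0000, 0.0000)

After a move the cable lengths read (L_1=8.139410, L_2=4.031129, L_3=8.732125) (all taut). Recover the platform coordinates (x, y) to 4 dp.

(1.5000, 2.0000)

expand ‖A_i−P‖²=L_i² and subtract eq 1 (q_i ≔ ‖A_i‖²−L_i²)
q_1 = 0.0000+100.0000−66.2500 = 33.7500
eq1−eq2 → [-10.0000  20.0000]·P = 25.0000
eq1−eq3 → [-20.0000  20.0000]·P = 10.0000
2×2 solve → P = (1.5000, 2.0000)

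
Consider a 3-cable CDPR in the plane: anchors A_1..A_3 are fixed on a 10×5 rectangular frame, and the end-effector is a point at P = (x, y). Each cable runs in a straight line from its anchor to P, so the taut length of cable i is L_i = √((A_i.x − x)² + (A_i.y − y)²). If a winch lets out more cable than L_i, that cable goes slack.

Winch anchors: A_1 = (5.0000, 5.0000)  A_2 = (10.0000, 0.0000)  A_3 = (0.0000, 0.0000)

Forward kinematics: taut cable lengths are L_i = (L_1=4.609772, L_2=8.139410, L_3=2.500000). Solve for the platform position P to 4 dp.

circle eqns → linear via eq_j − eq_1; set c_j = A_j·A_j − L_j²
c_1 = 25.0000+25.0000−21.2500 = 28.7500
-10.0000·x + 10.0000·y = c_1−c_2 = -5.0000
10.0000·x + 10.0000·y = c_1−c_3 = 35.0000
solve first two rows → x=2.0000, y=1.5000

(2.0000, 1.5000)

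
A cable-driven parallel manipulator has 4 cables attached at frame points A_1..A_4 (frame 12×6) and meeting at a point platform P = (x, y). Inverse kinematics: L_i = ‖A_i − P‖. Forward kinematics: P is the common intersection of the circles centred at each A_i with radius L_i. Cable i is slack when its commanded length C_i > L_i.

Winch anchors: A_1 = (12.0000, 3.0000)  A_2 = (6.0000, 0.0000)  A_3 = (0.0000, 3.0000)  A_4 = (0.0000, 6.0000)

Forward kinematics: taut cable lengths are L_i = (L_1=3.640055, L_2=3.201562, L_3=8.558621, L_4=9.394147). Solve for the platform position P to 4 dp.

circle eqns → linear via eq_j − eq_1; set q_j = A_j·A_j − L_j²
q_1 = 144.0000+9.0000−13.2500 = 139.7500
12.0000·x + 6.0000·y = q_1−q_2 = 114.0000
24.0000·x + 0.0000·y = q_1−q_3 = 204.0000
24.0000·x − 6.0000·y = q_1−q_4 = 192.0000
solve first two rows → x=8.5000, y=2.0000
check cable 4: ‖A_4−P‖² = 88.2500 ≈ L_4² = 88.2500 ✓

(8.5000, 2.0000)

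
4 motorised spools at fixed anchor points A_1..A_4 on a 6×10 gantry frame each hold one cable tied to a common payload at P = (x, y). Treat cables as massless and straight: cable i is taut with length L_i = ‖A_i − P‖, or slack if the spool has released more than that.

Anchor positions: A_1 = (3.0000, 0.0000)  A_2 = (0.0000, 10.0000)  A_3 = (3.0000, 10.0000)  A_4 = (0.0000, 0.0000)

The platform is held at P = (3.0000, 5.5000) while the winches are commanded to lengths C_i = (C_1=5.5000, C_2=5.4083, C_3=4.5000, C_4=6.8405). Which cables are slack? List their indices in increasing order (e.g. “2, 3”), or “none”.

4

cable 1: √((0.0000)²+(-5.5000)²)=5.5000, C_1=5.5000: taut
cable 2: √((-3.0000)²+(4.5000)²)=5.4083, C_2=5.4083: taut
cable 3: √((0.0000)²+(4.5000)²)=4.5000, C_3=4.5000: taut
cable 4: √((-3.0000)²+(-5.5000)²)=6.2650, C_4=6.8405: slack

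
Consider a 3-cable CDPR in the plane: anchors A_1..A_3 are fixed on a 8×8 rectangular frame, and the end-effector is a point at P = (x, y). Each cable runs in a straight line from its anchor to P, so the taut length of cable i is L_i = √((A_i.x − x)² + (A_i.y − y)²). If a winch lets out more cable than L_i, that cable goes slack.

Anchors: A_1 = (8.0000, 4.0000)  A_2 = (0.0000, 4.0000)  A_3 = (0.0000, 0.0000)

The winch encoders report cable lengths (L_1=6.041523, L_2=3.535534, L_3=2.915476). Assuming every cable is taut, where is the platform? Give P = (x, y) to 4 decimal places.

(2.5000, 1.5000)

expand ‖A_i−P‖²=L_i² and subtract eq 1 (c_i ≔ ‖A_i‖²−L_i²)
c_1 = 64.0000+16.0000−36.5000 = 43.5000
eq1−eq2 → [16.0000  0.0000]·P = 40.0000
eq1−eq3 → [16.0000  8.0000]·P = 52.0000
2×2 solve → P = (2.5000, 1.5000)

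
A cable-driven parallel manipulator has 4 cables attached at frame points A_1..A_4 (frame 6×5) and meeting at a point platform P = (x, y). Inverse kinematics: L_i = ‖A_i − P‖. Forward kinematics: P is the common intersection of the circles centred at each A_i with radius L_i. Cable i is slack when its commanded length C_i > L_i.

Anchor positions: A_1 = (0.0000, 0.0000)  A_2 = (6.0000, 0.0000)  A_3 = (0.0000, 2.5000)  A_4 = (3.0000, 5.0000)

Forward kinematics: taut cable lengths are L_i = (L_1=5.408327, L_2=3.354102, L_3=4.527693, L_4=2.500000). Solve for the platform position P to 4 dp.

(4.5000, 3.0000)

expand ‖A_i−P‖²=L_i² and subtract eq 1 (c_i ≔ ‖A_i‖²−L_i²)
c_1 = 0.0000+0.0000−29.2500 = -29.2500
eq1−eq2 → [-12.0000  0.0000]·P = -54.0000
eq1−eq3 → [0.0000  -5.0000]·P = -15.0000
eq1−eq4 → [-6.0000  -10.0000]·P = -57.0000
2×2 solve → P = (4.5000, 3.0000)
check cable 4: ‖A_4−P‖² = 6.2500 ≈ L_4² = 6.2500 ✓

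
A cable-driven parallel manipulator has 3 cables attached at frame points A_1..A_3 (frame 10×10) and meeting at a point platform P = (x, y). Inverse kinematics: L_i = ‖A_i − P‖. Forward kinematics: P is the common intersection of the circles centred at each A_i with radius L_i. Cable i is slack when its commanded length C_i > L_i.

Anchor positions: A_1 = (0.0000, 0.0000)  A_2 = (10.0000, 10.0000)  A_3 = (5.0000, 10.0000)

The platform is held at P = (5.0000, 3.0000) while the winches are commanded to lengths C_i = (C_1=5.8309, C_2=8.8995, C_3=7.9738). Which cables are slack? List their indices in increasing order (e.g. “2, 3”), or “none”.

cable 1: √((-5.0000)²+(-3.0000)²)=5.8310, C_1=5.8309: taut
cable 2: √((5.0000)²+(7.0000)²)=8.6023, C_2=8.8995: slack
cable 3: √((0.0000)²+(7.0000)²)=7.0000, C_3=7.9738: slack

2, 3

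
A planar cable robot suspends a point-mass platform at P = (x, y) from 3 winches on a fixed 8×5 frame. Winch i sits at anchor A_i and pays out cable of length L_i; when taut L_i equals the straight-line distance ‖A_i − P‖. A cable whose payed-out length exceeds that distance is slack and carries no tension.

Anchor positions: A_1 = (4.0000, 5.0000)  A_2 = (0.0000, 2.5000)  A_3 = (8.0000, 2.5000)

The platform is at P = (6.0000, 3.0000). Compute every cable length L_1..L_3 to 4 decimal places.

cable 1: Δx=-2.0000, Δy=2.0000; L_1 = √(Δx²+Δy²) = 2.8284
cable 2: Δx=-6.0000, Δy=-0.5000; L_2 = √(Δx²+Δy²) = 6.0208
cable 3: Δx=2.0000, Δy=-0.5000; L_3 = √(Δx²+Δy²) = 2.0616

(2.8284, 6.0208, 2.0616)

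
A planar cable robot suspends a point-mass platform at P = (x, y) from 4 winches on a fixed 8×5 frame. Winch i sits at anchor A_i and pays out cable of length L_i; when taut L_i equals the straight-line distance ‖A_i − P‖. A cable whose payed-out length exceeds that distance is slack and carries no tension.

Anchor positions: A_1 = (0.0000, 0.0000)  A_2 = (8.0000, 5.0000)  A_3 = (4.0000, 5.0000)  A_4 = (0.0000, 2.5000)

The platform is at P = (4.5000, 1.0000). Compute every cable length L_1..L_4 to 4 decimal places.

cable 1: Δx=-4.5000, Δy=-1.0000; L_1 = √(Δx²+Δy²) = 4.6098
cable 2: Δx=3.5000, Δy=4.0000; L_2 = √(Δx²+Δy²) = 5.3151
cable 3: Δx=-0.5000, Δy=4.0000; L_3 = √(Δx²+Δy²) = 4.0311
cable 4: Δx=-4.5000, Δy=1.5000; L_4 = √(Δx²+Δy²) = 4.7434

(4.6098, 5.3151, 4.0311, 4.7434)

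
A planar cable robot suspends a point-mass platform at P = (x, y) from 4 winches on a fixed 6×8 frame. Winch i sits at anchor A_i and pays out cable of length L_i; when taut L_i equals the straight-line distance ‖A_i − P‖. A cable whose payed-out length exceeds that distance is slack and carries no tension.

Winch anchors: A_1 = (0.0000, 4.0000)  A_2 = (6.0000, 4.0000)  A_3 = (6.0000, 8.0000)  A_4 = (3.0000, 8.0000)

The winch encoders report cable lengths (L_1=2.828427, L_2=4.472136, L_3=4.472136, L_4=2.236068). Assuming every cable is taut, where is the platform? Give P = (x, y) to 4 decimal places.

circle eqns → linear via eq_j − eq_1; set c_j = A_j·A_j − L_j²
c_1 = 0.0000+16.0000−8.0000 = 8.0000
-12.0000·x + 0.0000·y = c_1−c_2 = -24.0000
-12.0000·x − 8.0000·y = c_1−c_3 = -72.0000
-6.0000·x − 8.0000·y = c_1−c_4 = -60.0000
solve first two rows → x=2.0000, y=6.0000
check cable 4: ‖A_4−P‖² = 5.0000 ≈ L_4² = 5.0000 ✓

(2.0000, 6.0000)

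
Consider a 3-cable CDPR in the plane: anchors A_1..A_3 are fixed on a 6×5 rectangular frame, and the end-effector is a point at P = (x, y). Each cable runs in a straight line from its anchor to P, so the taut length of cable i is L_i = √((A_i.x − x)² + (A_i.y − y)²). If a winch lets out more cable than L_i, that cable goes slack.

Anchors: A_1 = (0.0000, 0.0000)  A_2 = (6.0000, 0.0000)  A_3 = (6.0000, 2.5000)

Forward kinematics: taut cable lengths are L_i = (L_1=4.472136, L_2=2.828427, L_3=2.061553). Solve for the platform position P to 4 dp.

circle eqns → linear via eq_j − eq_1; set k_j = A_j·A_j − L_j²
k_1 = 0.0000+0.0000−20.0000 = -20.0000
-12.0000·x + 0.0000·y = k_1−k_2 = -48.0000
-12.0000·x − 5.0000·y = k_1−k_3 = -58.0000
solve first two rows → x=4.0000, y=2.0000

(4.0000, 2.0000)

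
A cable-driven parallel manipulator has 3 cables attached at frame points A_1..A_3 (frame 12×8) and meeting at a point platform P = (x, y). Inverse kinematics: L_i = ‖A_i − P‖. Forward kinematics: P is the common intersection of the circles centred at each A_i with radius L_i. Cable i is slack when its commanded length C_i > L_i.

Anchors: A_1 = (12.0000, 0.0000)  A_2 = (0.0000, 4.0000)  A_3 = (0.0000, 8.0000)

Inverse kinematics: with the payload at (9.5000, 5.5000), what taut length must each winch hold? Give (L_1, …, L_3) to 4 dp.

cable 1: Δx=2.5000, Δy=-5.5000; L_1 = √(Δx²+Δy²) = 6.0415
cable 2: Δx=-9.5000, Δy=-1.5000; L_2 = √(Δx²+Δy²) = 9.6177
cable 3: Δx=-9.5000, Δy=2.5000; L_3 = √(Δx²+Δy²) = 9.8234

(6.0415, 9.6177, 9.8234)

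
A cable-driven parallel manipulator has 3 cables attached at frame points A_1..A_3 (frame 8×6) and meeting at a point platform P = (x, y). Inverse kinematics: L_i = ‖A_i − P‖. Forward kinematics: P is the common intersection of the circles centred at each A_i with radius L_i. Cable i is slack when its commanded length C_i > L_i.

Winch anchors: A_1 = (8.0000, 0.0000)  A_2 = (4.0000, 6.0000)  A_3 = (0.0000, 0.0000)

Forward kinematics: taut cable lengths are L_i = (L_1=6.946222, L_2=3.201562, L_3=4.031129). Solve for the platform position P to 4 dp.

(2.0000, 3.5000)

circle eqns → linear via eq_j − eq_1; set c_j = A_j·A_j − L_j²
c_1 = 64.0000+0.0000−48.2500 = 15.7500
8.0000·x − 12.0000·y = c_1−c_2 = -26.0000
16.0000·x + 0.0000·y = c_1−c_3 = 32.0000
solve first two rows → x=2.0000, y=3.5000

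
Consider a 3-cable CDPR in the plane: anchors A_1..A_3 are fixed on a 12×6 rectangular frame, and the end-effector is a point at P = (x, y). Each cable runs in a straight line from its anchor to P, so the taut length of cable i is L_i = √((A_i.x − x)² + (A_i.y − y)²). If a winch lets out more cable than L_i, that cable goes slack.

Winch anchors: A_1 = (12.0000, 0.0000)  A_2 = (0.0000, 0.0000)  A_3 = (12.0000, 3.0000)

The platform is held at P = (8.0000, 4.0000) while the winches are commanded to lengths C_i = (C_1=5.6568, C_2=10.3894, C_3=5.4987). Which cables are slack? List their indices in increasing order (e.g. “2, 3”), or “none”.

2, 3

cable 1: L_1 = ‖A_1−P‖ = 5.6569;  C_1 = 5.6568 → taut
cable 2: L_2 = ‖A_2−P‖ = 8.9443;  C_2 = 10.3894 → slack
cable 3: L_3 = ‖A_3−P‖ = 4.1231;  C_3 = 5.4987 → slack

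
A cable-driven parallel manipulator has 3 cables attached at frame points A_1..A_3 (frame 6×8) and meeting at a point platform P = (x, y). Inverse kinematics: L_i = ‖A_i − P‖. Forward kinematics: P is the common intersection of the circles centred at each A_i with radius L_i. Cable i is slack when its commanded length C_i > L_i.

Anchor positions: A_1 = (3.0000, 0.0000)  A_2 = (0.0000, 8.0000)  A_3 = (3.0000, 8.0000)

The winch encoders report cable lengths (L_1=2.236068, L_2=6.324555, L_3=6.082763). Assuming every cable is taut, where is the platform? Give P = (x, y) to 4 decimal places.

(2.0000, 2.0000)

circle eqns → linear via eq_j − eq_1; set k_j = A_j·A_j − L_j²
k_1 = 9.0000+0.0000−5.0000 = 4.0000
6.0000·x − 16.0000·y = k_1−k_2 = -20.0000
0.0000·x − 16.0000·y = k_1−k_3 = -32.0000
solve first two rows → x=2.0000, y=2.0000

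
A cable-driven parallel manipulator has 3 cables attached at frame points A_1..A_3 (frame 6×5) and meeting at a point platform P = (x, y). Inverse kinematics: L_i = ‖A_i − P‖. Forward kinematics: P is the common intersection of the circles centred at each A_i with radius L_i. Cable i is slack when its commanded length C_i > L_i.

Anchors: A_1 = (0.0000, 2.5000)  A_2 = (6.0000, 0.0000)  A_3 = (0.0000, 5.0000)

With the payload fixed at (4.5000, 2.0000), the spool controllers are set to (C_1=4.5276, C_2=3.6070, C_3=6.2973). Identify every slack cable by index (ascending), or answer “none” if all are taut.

2, 3

cable 1: L_1 = ‖A_1−P‖ = 4.5277;  C_1 = 4.5276 → taut
cable 2: L_2 = ‖A_2−P‖ = 2.5000;  C_2 = 3.6070 → slack
cable 3: L_3 = ‖A_3−P‖ = 5.4083;  C_3 = 6.2973 → slack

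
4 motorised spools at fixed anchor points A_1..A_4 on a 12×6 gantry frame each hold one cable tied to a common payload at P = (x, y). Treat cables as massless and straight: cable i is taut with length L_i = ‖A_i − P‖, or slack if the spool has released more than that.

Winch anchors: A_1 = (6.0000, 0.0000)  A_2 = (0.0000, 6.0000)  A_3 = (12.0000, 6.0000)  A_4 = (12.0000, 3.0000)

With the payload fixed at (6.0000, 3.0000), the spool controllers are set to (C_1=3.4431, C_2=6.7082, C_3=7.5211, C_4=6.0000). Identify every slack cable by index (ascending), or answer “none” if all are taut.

1, 3

cable 1: L_1 = ‖A_1−P‖ = 3.0000;  C_1 = 3.4431 → slack
cable 2: L_2 = ‖A_2−P‖ = 6.7082;  C_2 = 6.7082 → taut
cable 3: L_3 = ‖A_3−P‖ = 6.7082;  C_3 = 7.5211 → slack
cable 4: L_4 = ‖A_4−P‖ = 6.0000;  C_4 = 6.0000 → taut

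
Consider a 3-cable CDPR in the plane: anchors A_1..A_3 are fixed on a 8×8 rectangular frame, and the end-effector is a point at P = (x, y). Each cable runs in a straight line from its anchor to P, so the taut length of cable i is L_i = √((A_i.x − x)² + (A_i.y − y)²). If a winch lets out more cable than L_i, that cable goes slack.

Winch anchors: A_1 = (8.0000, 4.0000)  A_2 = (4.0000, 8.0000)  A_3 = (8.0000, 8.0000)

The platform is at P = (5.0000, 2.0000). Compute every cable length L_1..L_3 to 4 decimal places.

(3.6056, 6.0828, 6.7082)

cable 1: Δx=3.0000, Δy=2.0000; L_1 = √(Δx²+Δy²) = 3.6056
cable 2: Δx=-1.0000, Δy=6.0000; L_2 = √(Δx²+Δy²) = 6.0828
cable 3: Δx=3.0000, Δy=6.0000; L_3 = √(Δx²+Δy²) = 6.7082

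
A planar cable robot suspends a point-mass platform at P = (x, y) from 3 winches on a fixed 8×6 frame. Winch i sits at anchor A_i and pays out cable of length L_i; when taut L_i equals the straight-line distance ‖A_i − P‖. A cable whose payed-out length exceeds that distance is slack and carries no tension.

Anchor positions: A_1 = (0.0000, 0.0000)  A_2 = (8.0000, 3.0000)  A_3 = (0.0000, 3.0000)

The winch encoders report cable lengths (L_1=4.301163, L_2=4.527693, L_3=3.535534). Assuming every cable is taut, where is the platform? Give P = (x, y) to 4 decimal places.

(3.5000, 2.5000)

expand ‖A_i−P‖²=L_i² and subtract eq 1 (c_i ≔ ‖A_i‖²−L_i²)
c_1 = 0.0000+0.0000−18.5000 = -18.5000
eq1−eq2 → [-16.0000  -6.0000]·P = -71.0000
eq1−eq3 → [0.0000  -6.0000]·P = -15.0000
2×2 solve → P = (3.5000, 2.5000)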